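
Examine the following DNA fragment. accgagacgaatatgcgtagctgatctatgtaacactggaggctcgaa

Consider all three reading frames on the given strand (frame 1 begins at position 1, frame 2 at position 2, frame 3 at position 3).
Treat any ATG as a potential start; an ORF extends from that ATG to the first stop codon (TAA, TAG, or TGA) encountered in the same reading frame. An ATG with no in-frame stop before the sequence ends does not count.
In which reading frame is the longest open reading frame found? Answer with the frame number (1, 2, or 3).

Frame 1: ACC GAG ACG AAT ATG CGT AGC TGA TCT ATG TAA CAC TGG AGG CTC GAA — ATG at 13, stop TGA at 22 → 12 nt; ATG at 28, stop TAA at 31 → 6 nt.
Frame 2: CCG AGA CGA ATA TGC GTA GCT GAT CTA TGT AAC ACT GGA GGC TCG — no ATG→stop ORF.
Frame 3: CGA GAC GAA TAT GCG TAG CTG ATC TAT GTA ACA CTG GAG GCT CGA — no ATG→stop ORF.
Longest ORF is 12 nt in frame 1 (positions 13–24).

1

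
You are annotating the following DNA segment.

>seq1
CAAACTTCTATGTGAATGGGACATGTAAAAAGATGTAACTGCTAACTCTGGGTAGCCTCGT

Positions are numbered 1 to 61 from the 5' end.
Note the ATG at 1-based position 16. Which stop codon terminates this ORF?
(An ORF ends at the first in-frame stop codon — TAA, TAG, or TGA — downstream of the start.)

Codons from position 16: ATG (16–18), GGA (19–21), CAT (22–24), GTA (25–27), AAA (28–30), AGA (31–33), TGT (34–36), AAC (37–39), TGC (40–42), TAA (43–45).
The first in-frame stop codon is TAA.

TAA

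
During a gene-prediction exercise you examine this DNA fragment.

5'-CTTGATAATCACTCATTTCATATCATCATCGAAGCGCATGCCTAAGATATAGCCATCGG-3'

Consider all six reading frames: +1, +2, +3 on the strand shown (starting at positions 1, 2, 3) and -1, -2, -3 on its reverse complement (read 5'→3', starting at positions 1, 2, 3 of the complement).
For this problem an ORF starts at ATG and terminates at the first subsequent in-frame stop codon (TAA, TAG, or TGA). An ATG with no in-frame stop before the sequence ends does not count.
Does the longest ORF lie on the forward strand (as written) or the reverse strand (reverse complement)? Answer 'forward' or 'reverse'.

reverse

Reverse complement (5'→3'): CCGATGGCTATATCTTAGGCATGCGCTTCGATGATGATATGAAATGAGTGATTATCAAG
Frame +1: CTT GAT AAT CAC TCA TTT CAT ATC ATC ATC GAA GCG CAT GCC TAA GAT ATA GCC ATC — no ATG→stop ORF.
Frame +2: TTG ATA ATC ACT CAT TTC ATA TCA TCA TCG AAG CGC ATG CCT AAG ATA TAG CCA TCG — ATG at 38, stop TAG at 50 → 15 nt.
Frame +3: TGA TAA TCA CTC ATT TCA TAT CAT CAT CGA AGC GCA TGC CTA AGA TAT AGC CAT CGG — no ATG→stop ORF.
Frame -1: CCG ATG GCT ATA TCT TAG GCA TGC GCT TCG ATG ATG ATA TGA AAT GAG TGA TTA TCA — ATG at 4, stop TAG at 16 → 15 nt; ATG at 31, stop TGA at 40 → 12 nt; ATG at 34, stop TGA at 40 → 9 nt.
Frame -2: CGA TGG CTA TAT CTT AGG CAT GCG CTT CGA TGA TGA TAT GAA ATG AGT GAT TAT CAA — no ATG→stop ORF.
Frame -3: GAT GGC TAT ATC TTA GGC ATG CGC TTC GAT GAT GAT ATG AAA TGA GTG ATT ATC AAG — ATG at 21, stop TGA at 45 → 27 nt; ATG at 39, stop TGA at 45 → 9 nt.
Forward-strand max 15 nt; reverse-strand max 27 nt. The reverse strand has the longer ORF.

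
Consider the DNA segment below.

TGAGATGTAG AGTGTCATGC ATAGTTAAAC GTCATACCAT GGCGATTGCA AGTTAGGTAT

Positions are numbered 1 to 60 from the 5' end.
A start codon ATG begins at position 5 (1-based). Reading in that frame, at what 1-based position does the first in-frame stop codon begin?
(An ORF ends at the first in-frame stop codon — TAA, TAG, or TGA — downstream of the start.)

8

Codons from position 5: ATG (5–7), TAG (8–10).
TAG is a stop codon; it begins at position 8.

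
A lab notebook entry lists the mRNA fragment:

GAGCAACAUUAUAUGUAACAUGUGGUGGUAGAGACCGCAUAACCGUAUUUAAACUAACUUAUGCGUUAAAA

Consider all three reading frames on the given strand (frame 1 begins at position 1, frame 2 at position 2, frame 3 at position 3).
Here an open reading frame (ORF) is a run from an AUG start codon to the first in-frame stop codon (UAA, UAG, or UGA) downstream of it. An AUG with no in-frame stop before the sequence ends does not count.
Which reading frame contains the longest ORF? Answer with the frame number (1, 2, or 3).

2

Frame 1: GAG CAA CAU UAU AUG UAA CAU GUG GUG GUA GAG ACC GCA UAA CCG UAU UUA AAC UAA CUU AUG CGU UAA — AUG at 13, stop UAA at 16 → 6 nt; AUG at 61, stop UAA at 67 → 9 nt.
Frame 2: AGC AAC AUU AUA UGU AAC AUG UGG UGG UAG AGA CCG CAU AAC CGU AUU UAA ACU AAC UUA UGC GUU AAA — AUG at 20, stop UAG at 29 → 12 nt.
Frame 3: GCA ACA UUA UAU GUA ACA UGU GGU GGU AGA GAC CGC AUA ACC GUA UUU AAA CUA ACU UAU GCG UUA AAA — no AUG→stop ORF.
Longest ORF is 12 nt in frame 2 (positions 20–31).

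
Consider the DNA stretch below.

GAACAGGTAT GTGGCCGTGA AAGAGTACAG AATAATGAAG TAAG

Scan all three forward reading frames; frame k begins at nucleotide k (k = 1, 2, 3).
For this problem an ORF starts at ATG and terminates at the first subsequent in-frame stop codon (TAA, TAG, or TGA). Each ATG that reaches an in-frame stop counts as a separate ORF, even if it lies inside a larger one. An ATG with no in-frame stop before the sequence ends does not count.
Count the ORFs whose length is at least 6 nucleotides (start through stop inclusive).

Frame 1: GAA CAG GTA TGT GGC CGT GAA AGA GTA CAG AAT AAT GAA GTA — no ATG→stop ORF.
Frame 2: AAC AGG TAT GTG GCC GTG AAA GAG TAC AGA ATA ATG AAG TAA — ATG at 35, stop TAA at 41 → 9 nt.
Frame 3: ACA GGT ATG TGG CCG TGA AAG AGT ACA GAA TAA TGA AGT AAG — ATG at 9, stop TGA at 18 → 12 nt.
ORFs ≥ 6 nucleotides: frame 2 35–43 (9 nucleotides), frame 3 9–20 (12 nucleotides). Count = 2.

2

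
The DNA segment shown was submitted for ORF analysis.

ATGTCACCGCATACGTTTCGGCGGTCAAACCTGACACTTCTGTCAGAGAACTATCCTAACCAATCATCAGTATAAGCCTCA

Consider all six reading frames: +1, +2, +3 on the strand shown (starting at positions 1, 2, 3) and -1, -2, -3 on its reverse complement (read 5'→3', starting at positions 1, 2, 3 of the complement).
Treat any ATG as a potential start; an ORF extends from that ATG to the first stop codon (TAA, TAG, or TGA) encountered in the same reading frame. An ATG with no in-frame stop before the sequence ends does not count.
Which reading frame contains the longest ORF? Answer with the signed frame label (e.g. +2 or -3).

+1

Reverse complement (5'→3'): TGAGGCTTATACTGATGATTGGTTAGGATAGTTCTCTGACAGAAGTGTCAGGTTTGACCGCCGAAACGTATGCGGTGACAT
Frame +1: ATG TCA CCG CAT ACG TTT CGG CGG TCA AAC CTG ACA CTT CTG TCA GAG AAC TAT CCT AAC CAA TCA TCA GTA TAA GCC TCA — ATG at 1, stop TAA at 73 → 75 nt.
Frame +2: TGT CAC CGC ATA CGT TTC GGC GGT CAA ACC TGA CAC TTC TGT CAG AGA ACT ATC CTA ACC AAT CAT CAG TAT AAG CCT — no ATG→stop ORF.
Frame +3: GTC ACC GCA TAC GTT TCG GCG GTC AAA CCT GAC ACT TCT GTC AGA GAA CTA TCC TAA CCA ATC ATC AGT ATA AGC CTC — no ATG→stop ORF.
Frame -1: TGA GGC TTA TAC TGA TGA TTG GTT AGG ATA GTT CTC TGA CAG AAG TGT CAG GTT TGA CCG CCG AAA CGT ATG CGG TGA CAT — ATG at 70, stop TGA at 76 → 9 nt.
Frame -2: GAG GCT TAT ACT GAT GAT TGG TTA GGA TAG TTC TCT GAC AGA AGT GTC AGG TTT GAC CGC CGA AAC GTA TGC GGT GAC — no ATG→stop ORF.
Frame -3: AGG CTT ATA CTG ATG ATT GGT TAG GAT AGT TCT CTG ACA GAA GTG TCA GGT TTG ACC GCC GAA ACG TAT GCG GTG ACA — ATG at 15, stop TAG at 24 → 12 nt.
Longest ORF is 75 nt in frame +1 (positions 1–75).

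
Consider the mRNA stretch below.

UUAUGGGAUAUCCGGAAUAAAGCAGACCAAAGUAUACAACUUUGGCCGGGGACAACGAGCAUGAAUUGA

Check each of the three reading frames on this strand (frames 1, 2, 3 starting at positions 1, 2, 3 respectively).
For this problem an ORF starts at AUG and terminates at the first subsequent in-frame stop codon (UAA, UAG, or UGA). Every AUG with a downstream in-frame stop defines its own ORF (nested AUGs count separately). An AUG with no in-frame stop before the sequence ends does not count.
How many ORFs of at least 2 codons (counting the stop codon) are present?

2

Frame 1: UUA UGG GAU AUC CGG AAU AAA GCA GAC CAA AGU AUA CAA CUU UGG CCG GGG ACA ACG AGC AUG AAU UGA — AUG at 61, stop UGA at 67 → 9 nt.
Frame 2: UAU GGG AUA UCC GGA AUA AAG CAG ACC AAA GUA UAC AAC UUU GGC CGG GGA CAA CGA GCA UGA AUU — no AUG→stop ORF.
Frame 3: AUG GGA UAU CCG GAA UAA AGC AGA CCA AAG UAU ACA ACU UUG GCC GGG GAC AAC GAG CAU GAA UUG — AUG at 3, stop UAA at 18 → 18 nt.
ORFs ≥ 2 codons: frame 1 61–69 (3 codons), frame 3 3–20 (6 codons). Count = 2.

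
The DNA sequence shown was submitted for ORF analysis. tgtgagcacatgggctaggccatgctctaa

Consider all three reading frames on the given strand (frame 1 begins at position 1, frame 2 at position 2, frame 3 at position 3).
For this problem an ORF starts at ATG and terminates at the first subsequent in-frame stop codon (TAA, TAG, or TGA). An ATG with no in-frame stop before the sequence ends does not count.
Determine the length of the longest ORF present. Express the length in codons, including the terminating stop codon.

Frame 1: TGT GAG CAC ATG GGC TAG GCC ATG CTC TAA — ATG at 10, stop TAG at 16 → 9 nt; ATG at 22, stop TAA at 28 → 9 nt.
Frame 2: GTG AGC ACA TGG GCT AGG CCA TGC TCT — no ATG→stop ORF.
Frame 3: TGA GCA CAT GGG CTA GGC CAT GCT CTA — no ATG→stop ORF.
Longest: frame 1, positions 10–18, 9 nt = 3 codons = 2 aa. → 3 codons.

3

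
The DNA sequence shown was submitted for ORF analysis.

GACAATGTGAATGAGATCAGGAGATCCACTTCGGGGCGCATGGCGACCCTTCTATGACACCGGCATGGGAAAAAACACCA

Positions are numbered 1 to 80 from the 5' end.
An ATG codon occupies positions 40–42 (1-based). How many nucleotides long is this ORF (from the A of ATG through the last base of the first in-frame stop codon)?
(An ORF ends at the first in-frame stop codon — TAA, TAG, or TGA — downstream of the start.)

Codons from position 40: ATG (40–42), GCG (43–45), ACC (46–48), CTT (49–51), CTA (52–54), TGA (55–57).
TGA is the first in-frame stop; ORF spans 40–57, 18 nucleotides.

18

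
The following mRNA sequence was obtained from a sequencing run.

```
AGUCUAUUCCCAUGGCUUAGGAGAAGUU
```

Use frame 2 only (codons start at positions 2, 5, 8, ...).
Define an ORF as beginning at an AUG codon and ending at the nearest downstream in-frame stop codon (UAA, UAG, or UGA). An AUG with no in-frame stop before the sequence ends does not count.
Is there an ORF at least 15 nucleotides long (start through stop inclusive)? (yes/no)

no

Frame 2: GUC UAU UCC CAU GGC UUA GGA GAA GUU — no AUG→stop ORF.
Largest ORF found is 0 nucleotides < 15, so no.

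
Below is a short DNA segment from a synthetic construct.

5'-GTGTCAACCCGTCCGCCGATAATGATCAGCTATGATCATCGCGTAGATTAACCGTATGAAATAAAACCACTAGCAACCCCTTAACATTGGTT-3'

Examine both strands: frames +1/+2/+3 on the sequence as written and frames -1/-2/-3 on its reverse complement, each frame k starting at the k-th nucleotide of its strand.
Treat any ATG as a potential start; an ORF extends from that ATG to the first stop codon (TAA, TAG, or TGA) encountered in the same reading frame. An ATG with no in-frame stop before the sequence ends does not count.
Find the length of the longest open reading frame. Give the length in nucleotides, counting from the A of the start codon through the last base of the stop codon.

Reverse complement (5'→3'): AACCAATGTTAAGGGGTTGCTAGTGGTTTTATTTCATACGGTTAATCTACGCGATGATCATAGCTGATCATTATCGGCGGACGGGTTGACAC
Frame +1: GTG TCA ACC CGT CCG CCG ATA ATG ATC AGC TAT GAT CAT CGC GTA GAT TAA CCG TAT GAA ATA AAA CCA CTA GCA ACC CCT TAA CAT TGG — ATG at 22, stop TAA at 49 → 30 nt.
Frame +2: TGT CAA CCC GTC CGC CGA TAA TGA TCA GCT ATG ATC ATC GCG TAG ATT AAC CGT ATG AAA TAA AAC CAC TAG CAA CCC CTT AAC ATT GGT — ATG at 32, stop TAG at 44 → 15 nt; ATG at 56, stop TAA at 62 → 9 nt.
Frame +3: GTC AAC CCG TCC GCC GAT AAT GAT CAG CTA TGA TCA TCG CGT AGA TTA ACC GTA TGA AAT AAA ACC ACT AGC AAC CCC TTA ACA TTG GTT — no ATG→stop ORF.
Frame -1: AAC CAA TGT TAA GGG GTT GCT AGT GGT TTT ATT TCA TAC GGT TAA TCT ACG CGA TGA TCA TAG CTG ATC ATT ATC GGC GGA CGG GTT GAC — no ATG→stop ORF.
Frame -2: ACC AAT GTT AAG GGG TTG CTA GTG GTT TTA TTT CAT ACG GTT AAT CTA CGC GAT GAT CAT AGC TGA TCA TTA TCG GCG GAC GGG TTG ACA — no ATG→stop ORF.
Frame -3: CCA ATG TTA AGG GGT TGC TAG TGG TTT TAT TTC ATA CGG TTA ATC TAC GCG ATG ATC ATA GCT GAT CAT TAT CGG CGG ACG GGT TGA CAC — ATG at 6, stop TAG at 21 → 18 nt; ATG at 54, stop TGA at 87 → 36 nt.
Longest: frame -3, positions 54–89, 36 nt = 12 codons = 11 aa. → 36 nucleotides.

36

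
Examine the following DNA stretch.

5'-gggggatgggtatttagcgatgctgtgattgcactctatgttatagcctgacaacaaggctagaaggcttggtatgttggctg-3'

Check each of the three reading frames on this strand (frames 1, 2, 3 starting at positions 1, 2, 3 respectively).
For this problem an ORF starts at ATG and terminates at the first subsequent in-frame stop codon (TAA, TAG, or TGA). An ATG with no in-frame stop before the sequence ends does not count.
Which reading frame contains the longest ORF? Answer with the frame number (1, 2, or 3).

Frame 1: GGG GGA TGG GTA TTT AGC GAT GCT GTG ATT GCA CTC TAT GTT ATA GCC TGA CAA CAA GGC TAG AAG GCT TGG TAT GTT GGC — no ATG→stop ORF.
Frame 2: GGG GAT GGG TAT TTA GCG ATG CTG TGA TTG CAC TCT ATG TTA TAG CCT GAC AAC AAG GCT AGA AGG CTT GGT ATG TTG GCT — ATG at 20, stop TGA at 26 → 9 nt; ATG at 38, stop TAG at 44 → 9 nt.
Frame 3: GGG ATG GGT ATT TAG CGA TGC TGT GAT TGC ACT CTA TGT TAT AGC CTG ACA ACA AGG CTA GAA GGC TTG GTA TGT TGG CTG — ATG at 6, stop TAG at 15 → 12 nt.
Longest ORF is 12 nt in frame 3 (positions 6–17).

3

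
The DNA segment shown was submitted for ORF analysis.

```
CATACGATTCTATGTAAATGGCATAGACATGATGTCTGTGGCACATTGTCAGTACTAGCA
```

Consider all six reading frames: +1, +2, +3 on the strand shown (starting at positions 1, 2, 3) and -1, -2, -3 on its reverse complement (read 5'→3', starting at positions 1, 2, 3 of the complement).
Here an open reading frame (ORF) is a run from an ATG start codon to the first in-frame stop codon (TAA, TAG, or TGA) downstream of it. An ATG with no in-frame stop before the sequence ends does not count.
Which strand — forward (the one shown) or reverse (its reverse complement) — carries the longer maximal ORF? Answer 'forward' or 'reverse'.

forward

Reverse complement (5'→3'): TGCTAGTACTGACAATGTGCCACAGACATCATGTCTATGCCATTTACATAGAATCGTATG
Frame +1: CAT ACG ATT CTA TGT AAA TGG CAT AGA CAT GAT GTC TGT GGC ACA TTG TCA GTA CTA GCA — no ATG→stop ORF.
Frame +2: ATA CGA TTC TAT GTA AAT GGC ATA GAC ATG ATG TCT GTG GCA CAT TGT CAG TAC TAG — ATG at 29, stop TAG at 56 → 30 nt; ATG at 32, stop TAG at 56 → 27 nt.
Frame +3: TAC GAT TCT ATG TAA ATG GCA TAG ACA TGA TGT CTG TGG CAC ATT GTC AGT ACT AGC — ATG at 12, stop TAA at 15 → 6 nt; ATG at 18, stop TAG at 24 → 9 nt.
Frame -1: TGC TAG TAC TGA CAA TGT GCC ACA GAC ATC ATG TCT ATG CCA TTT ACA TAG AAT CGT ATG — ATG at 31, stop TAG at 49 → 21 nt; ATG at 37, stop TAG at 49 → 15 nt.
Frame -2: GCT AGT ACT GAC AAT GTG CCA CAG ACA TCA TGT CTA TGC CAT TTA CAT AGA ATC GTA — no ATG→stop ORF.
Frame -3: CTA GTA CTG ACA ATG TGC CAC AGA CAT CAT GTC TAT GCC ATT TAC ATA GAA TCG TAT — no ATG→stop ORF.
Forward-strand max 30 nt; reverse-strand max 21 nt. The forward strand has the longer ORF.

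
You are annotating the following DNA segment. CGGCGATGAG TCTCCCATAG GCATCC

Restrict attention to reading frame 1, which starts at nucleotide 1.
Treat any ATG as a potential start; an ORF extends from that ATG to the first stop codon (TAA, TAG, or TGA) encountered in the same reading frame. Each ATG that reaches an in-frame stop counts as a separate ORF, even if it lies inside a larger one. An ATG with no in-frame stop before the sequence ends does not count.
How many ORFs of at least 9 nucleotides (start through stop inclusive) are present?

0

Frame 1: CGG CGA TGA GTC TCC CAT AGG CAT — no ATG→stop ORF.
No ORF reaches 9 nucleotides. Count = 0.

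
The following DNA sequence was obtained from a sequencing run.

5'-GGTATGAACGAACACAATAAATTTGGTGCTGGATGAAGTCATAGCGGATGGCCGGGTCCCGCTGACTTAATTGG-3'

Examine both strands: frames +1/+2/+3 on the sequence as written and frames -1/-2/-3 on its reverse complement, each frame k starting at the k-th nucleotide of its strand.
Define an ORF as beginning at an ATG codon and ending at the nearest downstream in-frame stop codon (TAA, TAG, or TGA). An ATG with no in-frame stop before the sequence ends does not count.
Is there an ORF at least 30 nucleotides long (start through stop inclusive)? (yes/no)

yes

Reverse complement (5'→3'): CCAATTAAGTCAGCGGGACCCGGCCATCCGCTATGACTTCATCCAGCACCAAATTTATTGTGTTCGTTCATACC
Frame +1: GGT ATG AAC GAA CAC AAT AAA TTT GGT GCT GGA TGA AGT CAT AGC GGA TGG CCG GGT CCC GCT GAC TTA ATT — ATG at 4, stop TGA at 34 → 33 nt.
Frame +2: GTA TGA ACG AAC ACA ATA AAT TTG GTG CTG GAT GAA GTC ATA GCG GAT GGC CGG GTC CCG CTG ACT TAA TTG — no ATG→stop ORF.
Frame +3: TAT GAA CGA ACA CAA TAA ATT TGG TGC TGG ATG AAG TCA TAG CGG ATG GCC GGG TCC CGC TGA CTT AAT TGG — ATG at 33, stop TAG at 42 → 12 nt; ATG at 48, stop TGA at 63 → 18 nt.
Frame -1: CCA ATT AAG TCA GCG GGA CCC GGC CAT CCG CTA TGA CTT CAT CCA GCA CCA AAT TTA TTG TGT TCG TTC ATA — no ATG→stop ORF.
Frame -2: CAA TTA AGT CAG CGG GAC CCG GCC ATC CGC TAT GAC TTC ATC CAG CAC CAA ATT TAT TGT GTT CGT TCA TAC — no ATG→stop ORF.
Frame -3: AAT TAA GTC AGC GGG ACC CGG CCA TCC GCT ATG ACT TCA TCC AGC ACC AAA TTT ATT GTG TTC GTT CAT ACC — no ATG→stop ORF.
Frame +1 has an ORF of 33 nucleotides (positions 4–36) ≥ 30, so yes.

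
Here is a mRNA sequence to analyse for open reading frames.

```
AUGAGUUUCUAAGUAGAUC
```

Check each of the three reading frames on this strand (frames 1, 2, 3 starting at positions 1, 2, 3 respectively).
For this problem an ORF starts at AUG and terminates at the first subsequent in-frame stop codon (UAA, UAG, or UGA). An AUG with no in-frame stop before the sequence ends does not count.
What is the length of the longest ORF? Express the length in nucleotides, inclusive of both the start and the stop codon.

12

Frame 1: AUG AGU UUC UAA GUA GAU — AUG at 1, stop UAA at 10 → 12 nt.
Frame 2: UGA GUU UCU AAG UAG AUC — no AUG→stop ORF.
Frame 3: GAG UUU CUA AGU AGA — no AUG→stop ORF.
Longest: frame 1, positions 1–12, 12 nt = 4 codons = 3 aa. → 12 nucleotides.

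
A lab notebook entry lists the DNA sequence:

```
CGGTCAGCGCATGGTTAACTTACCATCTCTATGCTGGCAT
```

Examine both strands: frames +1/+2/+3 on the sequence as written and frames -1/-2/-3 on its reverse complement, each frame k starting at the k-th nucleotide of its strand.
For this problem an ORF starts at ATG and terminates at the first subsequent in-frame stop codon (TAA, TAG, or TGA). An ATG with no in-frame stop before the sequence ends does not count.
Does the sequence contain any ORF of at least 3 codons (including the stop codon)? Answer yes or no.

Reverse complement (5'→3'): ATGCCAGCATAGAGATGGTAAGTTAACCATGCGCTGACCG
Frame +1: CGG TCA GCG CAT GGT TAA CTT ACC ATC TCT ATG CTG GCA — no ATG→stop ORF.
Frame +2: GGT CAG CGC ATG GTT AAC TTA CCA TCT CTA TGC TGG CAT — no ATG→stop ORF.
Frame +3: GTC AGC GCA TGG TTA ACT TAC CAT CTC TAT GCT GGC — no ATG→stop ORF.
Frame -1: ATG CCA GCA TAG AGA TGG TAA GTT AAC CAT GCG CTG ACC — ATG at 1, stop TAG at 10 → 12 nt.
Frame -2: TGC CAG CAT AGA GAT GGT AAG TTA ACC ATG CGC TGA CCG — ATG at 29, stop TGA at 35 → 9 nt.
Frame -3: GCC AGC ATA GAG ATG GTA AGT TAA CCA TGC GCT GAC — ATG at 15, stop TAA at 24 → 12 nt.
Frame -1 has an ORF of 4 codons (positions 1–12) ≥ 3, so yes.

yes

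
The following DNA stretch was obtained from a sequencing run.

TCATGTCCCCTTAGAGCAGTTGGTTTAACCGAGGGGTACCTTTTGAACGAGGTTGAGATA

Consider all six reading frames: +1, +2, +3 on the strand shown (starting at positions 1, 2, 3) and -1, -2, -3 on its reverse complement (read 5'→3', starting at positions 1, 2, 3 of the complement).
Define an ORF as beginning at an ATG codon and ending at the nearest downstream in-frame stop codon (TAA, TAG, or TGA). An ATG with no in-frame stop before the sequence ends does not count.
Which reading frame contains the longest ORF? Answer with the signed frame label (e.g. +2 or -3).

Reverse complement (5'→3'): TATCTCAACCTCGTTCAAAAGGTACCCCTCGGTTAAACCAACTGCTCTAAGGGGACATGA
Frame +1: TCA TGT CCC CTT AGA GCA GTT GGT TTA ACC GAG GGG TAC CTT TTG AAC GAG GTT GAG ATA — no ATG→stop ORF.
Frame +2: CAT GTC CCC TTA GAG CAG TTG GTT TAA CCG AGG GGT ACC TTT TGA ACG AGG TTG AGA — no ATG→stop ORF.
Frame +3: ATG TCC CCT TAG AGC AGT TGG TTT AAC CGA GGG GTA CCT TTT GAA CGA GGT TGA GAT — ATG at 3, stop TAG at 12 → 12 nt.
Frame -1: TAT CTC AAC CTC GTT CAA AAG GTA CCC CTC GGT TAA ACC AAC TGC TCT AAG GGG ACA TGA — no ATG→stop ORF.
Frame -2: ATC TCA ACC TCG TTC AAA AGG TAC CCC TCG GTT AAA CCA ACT GCT CTA AGG GGA CAT — no ATG→stop ORF.
Frame -3: TCT CAA CCT CGT TCA AAA GGT ACC CCT CGG TTA AAC CAA CTG CTC TAA GGG GAC ATG — no ATG→stop ORF.
Longest ORF is 12 nt in frame +3 (positions 3–14).

+3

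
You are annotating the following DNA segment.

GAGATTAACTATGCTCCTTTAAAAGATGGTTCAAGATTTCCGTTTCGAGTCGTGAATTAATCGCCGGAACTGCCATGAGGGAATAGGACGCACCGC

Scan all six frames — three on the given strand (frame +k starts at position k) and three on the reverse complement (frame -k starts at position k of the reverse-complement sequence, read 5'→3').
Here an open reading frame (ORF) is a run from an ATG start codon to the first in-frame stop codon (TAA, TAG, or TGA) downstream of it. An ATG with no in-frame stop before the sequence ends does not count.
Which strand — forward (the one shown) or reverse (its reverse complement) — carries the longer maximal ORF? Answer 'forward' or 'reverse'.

reverse

Reverse complement (5'→3'): GCGGTGCGTCCTATTCCCTCATGGCAGTTCCGGCGATTAATTCACGACTCGAAACGGAAATCTTGAACCATCTTTTAAAGGAGCATAGTTAATCTC
Frame +1: GAG ATT AAC TAT GCT CCT TTA AAA GAT GGT TCA AGA TTT CCG TTT CGA GTC GTG AAT TAA TCG CCG GAA CTG CCA TGA GGG AAT AGG ACG CAC CGC — no ATG→stop ORF.
Frame +2: AGA TTA ACT ATG CTC CTT TAA AAG ATG GTT CAA GAT TTC CGT TTC GAG TCG TGA ATT AAT CGC CGG AAC TGC CAT GAG GGA ATA GGA CGC ACC — ATG at 11, stop TAA at 20 → 12 nt; ATG at 26, stop TGA at 53 → 30 nt.
Frame +3: GAT TAA CTA TGC TCC TTT AAA AGA TGG TTC AAG ATT TCC GTT TCG AGT CGT GAA TTA ATC GCC GGA ACT GCC ATG AGG GAA TAG GAC GCA CCG — ATG at 75, stop TAG at 84 → 12 nt.
Frame -1: GCG GTG CGT CCT ATT CCC TCA TGG CAG TTC CGG CGA TTA ATT CAC GAC TCG AAA CGG AAA TCT TGA ACC ATC TTT TAA AGG AGC ATA GTT AAT CTC — no ATG→stop ORF.
Frame -2: CGG TGC GTC CTA TTC CCT CAT GGC AGT TCC GGC GAT TAA TTC ACG ACT CGA AAC GGA AAT CTT GAA CCA TCT TTT AAA GGA GCA TAG TTA ATC — no ATG→stop ORF.
Frame -3: GGT GCG TCC TAT TCC CTC ATG GCA GTT CCG GCG ATT AAT TCA CGA CTC GAA ACG GAA ATC TTG AAC CAT CTT TTA AAG GAG CAT AGT TAA TCT — ATG at 21, stop TAA at 90 → 72 nt.
Forward-strand max 30 nt; reverse-strand max 72 nt. The reverse strand has the longer ORF.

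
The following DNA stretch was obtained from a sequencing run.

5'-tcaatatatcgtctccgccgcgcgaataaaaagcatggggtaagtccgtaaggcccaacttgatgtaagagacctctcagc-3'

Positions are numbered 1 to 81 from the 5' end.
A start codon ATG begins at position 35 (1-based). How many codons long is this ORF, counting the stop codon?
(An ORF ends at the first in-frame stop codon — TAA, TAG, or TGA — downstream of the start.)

Codons from position 35: ATG (35–37), GGG (38–40), TAA (41–43).
TAA is the first in-frame stop; that's 3 codons including the stop.

3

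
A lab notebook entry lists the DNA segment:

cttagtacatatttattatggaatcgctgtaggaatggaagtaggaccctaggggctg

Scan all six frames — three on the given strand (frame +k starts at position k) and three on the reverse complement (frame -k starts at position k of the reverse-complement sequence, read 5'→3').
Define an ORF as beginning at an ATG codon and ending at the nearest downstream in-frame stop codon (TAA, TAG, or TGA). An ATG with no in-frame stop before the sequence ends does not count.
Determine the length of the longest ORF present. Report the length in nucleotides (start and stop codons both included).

Reverse complement (5'→3'): CAGCCCCTAGGGTCCTACTTCCATTCCTACAGCGATTCCATAATAAATATGTACTAAG
Frame +1: CTT AGT ACA TAT TTA TTA TGG AAT CGC TGT AGG AAT GGA AGT AGG ACC CTA GGG GCT — no ATG→stop ORF.
Frame +2: TTA GTA CAT ATT TAT TAT GGA ATC GCT GTA GGA ATG GAA GTA GGA CCC TAG GGG CTG — ATG at 35, stop TAG at 50 → 18 nt.
Frame +3: TAG TAC ATA TTT ATT ATG GAA TCG CTG TAG GAA TGG AAG TAG GAC CCT AGG GGC — ATG at 18, stop TAG at 30 → 15 nt.
Frame -1: CAG CCC CTA GGG TCC TAC TTC CAT TCC TAC AGC GAT TCC ATA ATA AAT ATG TAC TAA — ATG at 49, stop TAA at 55 → 9 nt.
Frame -2: AGC CCC TAG GGT CCT ACT TCC ATT CCT ACA GCG ATT CCA TAA TAA ATA TGT ACT AAG — no ATG→stop ORF.
Frame -3: GCC CCT AGG GTC CTA CTT CCA TTC CTA CAG CGA TTC CAT AAT AAA TAT GTA CTA — no ATG→stop ORF.
Longest: frame +2, positions 35–52, 18 nt = 6 codons = 5 aa. → 18 nucleotides.

18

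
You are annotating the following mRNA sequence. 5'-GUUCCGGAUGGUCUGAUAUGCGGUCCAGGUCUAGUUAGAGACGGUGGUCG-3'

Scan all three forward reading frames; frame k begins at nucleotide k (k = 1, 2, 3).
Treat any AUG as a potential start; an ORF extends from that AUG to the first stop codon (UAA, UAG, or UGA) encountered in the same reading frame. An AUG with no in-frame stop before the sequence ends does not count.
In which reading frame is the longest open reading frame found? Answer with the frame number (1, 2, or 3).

Frame 1: GUU CCG GAU GGU CUG AUA UGC GGU CCA GGU CUA GUU AGA GAC GGU GGU — no AUG→stop ORF.
Frame 2: UUC CGG AUG GUC UGA UAU GCG GUC CAG GUC UAG UUA GAG ACG GUG GUC — AUG at 8, stop UGA at 14 → 9 nt.
Frame 3: UCC GGA UGG UCU GAU AUG CGG UCC AGG UCU AGU UAG AGA CGG UGG UCG — AUG at 18, stop UAG at 36 → 21 nt.
Longest ORF is 21 nt in frame 3 (positions 18–38).

3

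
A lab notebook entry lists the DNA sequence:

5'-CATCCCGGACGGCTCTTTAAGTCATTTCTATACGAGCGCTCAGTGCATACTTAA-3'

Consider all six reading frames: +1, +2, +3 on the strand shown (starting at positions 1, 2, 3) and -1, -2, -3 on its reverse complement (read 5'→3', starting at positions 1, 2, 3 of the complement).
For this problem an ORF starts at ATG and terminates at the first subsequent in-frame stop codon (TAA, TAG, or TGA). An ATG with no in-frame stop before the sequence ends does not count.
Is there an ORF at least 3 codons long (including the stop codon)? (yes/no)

Reverse complement (5'→3'): TTAAGTATGCACTGAGCGCTCGTATAGAAATGACTTAAAGAGCCGTCCGGGATG
Frame +1: CAT CCC GGA CGG CTC TTT AAG TCA TTT CTA TAC GAG CGC TCA GTG CAT ACT TAA — no ATG→stop ORF.
Frame +2: ATC CCG GAC GGC TCT TTA AGT CAT TTC TAT ACG AGC GCT CAG TGC ATA CTT — no ATG→stop ORF.
Frame +3: TCC CGG ACG GCT CTT TAA GTC ATT TCT ATA CGA GCG CTC AGT GCA TAC TTA — no ATG→stop ORF.
Frame -1: TTA AGT ATG CAC TGA GCG CTC GTA TAG AAA TGA CTT AAA GAG CCG TCC GGG ATG — ATG at 7, stop TGA at 13 → 9 nt.
Frame -2: TAA GTA TGC ACT GAG CGC TCG TAT AGA AAT GAC TTA AAG AGC CGT CCG GGA — no ATG→stop ORF.
Frame -3: AAG TAT GCA CTG AGC GCT CGT ATA GAA ATG ACT TAA AGA GCC GTC CGG GAT — ATG at 30, stop TAA at 36 → 9 nt.
Frame -1 has an ORF of 3 codons (positions 7–15) ≥ 3, so yes.

yes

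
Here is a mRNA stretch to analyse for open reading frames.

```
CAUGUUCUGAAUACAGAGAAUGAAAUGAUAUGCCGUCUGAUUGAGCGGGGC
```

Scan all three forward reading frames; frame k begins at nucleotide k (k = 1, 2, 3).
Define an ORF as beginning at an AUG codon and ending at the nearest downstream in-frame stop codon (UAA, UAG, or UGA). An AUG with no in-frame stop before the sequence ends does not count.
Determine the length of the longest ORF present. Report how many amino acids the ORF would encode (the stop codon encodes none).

Frame 1: CAU GUU CUG AAU ACA GAG AAU GAA AUG AUA UGC CGU CUG AUU GAG CGG GGC — no AUG→stop ORF.
Frame 2: AUG UUC UGA AUA CAG AGA AUG AAA UGA UAU GCC GUC UGA UUG AGC GGG — AUG at 2, stop UGA at 8 → 9 nt; AUG at 20, stop UGA at 26 → 9 nt.
Frame 3: UGU UCU GAA UAC AGA GAA UGA AAU GAU AUG CCG UCU GAU UGA GCG GGG — AUG at 30, stop UGA at 42 → 15 nt.
Longest: frame 3, positions 30–44, 15 nt = 5 codons = 4 aa. → 4 amino acids.

4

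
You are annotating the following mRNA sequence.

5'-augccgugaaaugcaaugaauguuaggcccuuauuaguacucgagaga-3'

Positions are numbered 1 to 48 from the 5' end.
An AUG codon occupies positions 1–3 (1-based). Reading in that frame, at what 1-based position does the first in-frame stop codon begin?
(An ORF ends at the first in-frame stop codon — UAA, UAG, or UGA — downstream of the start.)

Codons from position 1: AUG (1–3), CCG (4–6), UGA (7–9).
UGA is a stop codon; it begins at position 7.

7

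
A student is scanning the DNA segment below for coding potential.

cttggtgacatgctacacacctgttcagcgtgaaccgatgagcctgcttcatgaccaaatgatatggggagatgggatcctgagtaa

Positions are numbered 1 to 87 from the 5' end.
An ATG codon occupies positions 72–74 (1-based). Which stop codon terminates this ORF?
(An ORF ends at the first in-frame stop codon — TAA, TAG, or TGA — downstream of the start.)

Codons from position 72: ATG (72–74), GGA (75–77), TCC (78–80), TGA (81–83).
The first in-frame stop codon is TGA.

TGA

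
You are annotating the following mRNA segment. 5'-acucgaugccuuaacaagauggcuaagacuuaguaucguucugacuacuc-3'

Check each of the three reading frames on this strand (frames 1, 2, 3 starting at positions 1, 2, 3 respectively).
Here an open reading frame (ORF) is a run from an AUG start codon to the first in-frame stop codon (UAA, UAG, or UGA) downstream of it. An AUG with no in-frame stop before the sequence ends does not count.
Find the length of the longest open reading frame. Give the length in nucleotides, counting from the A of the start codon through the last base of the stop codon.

15

Frame 1: ACU CGA UGC CUU AAC AAG AUG GCU AAG ACU UAG UAU CGU UCU GAC UAC — AUG at 19, stop UAG at 31 → 15 nt.
Frame 2: CUC GAU GCC UUA ACA AGA UGG CUA AGA CUU AGU AUC GUU CUG ACU ACU — no AUG→stop ORF.
Frame 3: UCG AUG CCU UAA CAA GAU GGC UAA GAC UUA GUA UCG UUC UGA CUA CUC — AUG at 6, stop UAA at 12 → 9 nt.
Longest: frame 1, positions 19–33, 15 nt = 5 codons = 4 aa. → 15 nucleotides.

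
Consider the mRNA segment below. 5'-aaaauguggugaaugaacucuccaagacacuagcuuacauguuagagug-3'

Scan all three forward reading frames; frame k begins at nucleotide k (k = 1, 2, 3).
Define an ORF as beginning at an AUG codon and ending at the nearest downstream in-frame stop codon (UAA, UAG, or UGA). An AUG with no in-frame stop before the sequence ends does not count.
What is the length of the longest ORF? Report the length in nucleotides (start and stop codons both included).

Frame 1: AAA AUG UGG UGA AUG AAC UCU CCA AGA CAC UAG CUU ACA UGU UAG AGU — AUG at 4, stop UGA at 10 → 9 nt; AUG at 13, stop UAG at 31 → 21 nt.
Frame 2: AAA UGU GGU GAA UGA ACU CUC CAA GAC ACU AGC UUA CAU GUU AGA GUG — no AUG→stop ORF.
Frame 3: AAU GUG GUG AAU GAA CUC UCC AAG ACA CUA GCU UAC AUG UUA GAG — no AUG→stop ORF.
Longest: frame 1, positions 13–33, 21 nt = 7 codons = 6 aa. → 21 nucleotides.

21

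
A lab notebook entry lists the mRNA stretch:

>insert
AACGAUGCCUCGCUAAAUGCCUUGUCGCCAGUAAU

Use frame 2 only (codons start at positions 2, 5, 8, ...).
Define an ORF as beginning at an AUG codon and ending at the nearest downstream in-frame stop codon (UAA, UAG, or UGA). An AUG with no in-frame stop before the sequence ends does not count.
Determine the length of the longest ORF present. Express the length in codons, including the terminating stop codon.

Frame 2: ACG AUG CCU CGC UAA AUG CCU UGU CGC CAG UAA — AUG at 5, stop UAA at 14 → 12 nt; AUG at 17, stop UAA at 32 → 18 nt.
Longest: frame 2, positions 17–34, 18 nt = 6 codons = 5 aa. → 6 codons.

6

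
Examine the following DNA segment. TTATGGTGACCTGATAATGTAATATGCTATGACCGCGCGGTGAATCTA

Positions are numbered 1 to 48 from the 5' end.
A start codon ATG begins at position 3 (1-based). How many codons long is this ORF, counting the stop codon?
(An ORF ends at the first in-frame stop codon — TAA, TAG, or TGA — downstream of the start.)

4

Codons from position 3: ATG (3–5), GTG (6–8), ACC (9–11), TGA (12–14).
TGA is the first in-frame stop; that's 4 codons including the stop.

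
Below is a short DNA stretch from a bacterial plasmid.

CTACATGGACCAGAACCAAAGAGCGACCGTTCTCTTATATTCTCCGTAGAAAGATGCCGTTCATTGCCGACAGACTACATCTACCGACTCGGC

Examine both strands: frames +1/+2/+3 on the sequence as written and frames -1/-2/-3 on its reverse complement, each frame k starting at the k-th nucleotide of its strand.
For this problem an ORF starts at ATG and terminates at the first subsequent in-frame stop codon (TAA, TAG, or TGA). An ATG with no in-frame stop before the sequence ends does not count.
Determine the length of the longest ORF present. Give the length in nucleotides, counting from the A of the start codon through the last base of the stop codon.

45

Reverse complement (5'→3'): GCCGAGTCGGTAGATGTAGTCTGTCGGCAATGAACGGCATCTTTCTACGGAGAATATAAGAGAACGGTCGCTCTTTGGTTCTGGTCCATGTAG
Frame +1: CTA CAT GGA CCA GAA CCA AAG AGC GAC CGT TCT CTT ATA TTC TCC GTA GAA AGA TGC CGT TCA TTG CCG ACA GAC TAC ATC TAC CGA CTC GGC — no ATG→stop ORF.
Frame +2: TAC ATG GAC CAG AAC CAA AGA GCG ACC GTT CTC TTA TAT TCT CCG TAG AAA GAT GCC GTT CAT TGC CGA CAG ACT ACA TCT ACC GAC TCG — ATG at 5, stop TAG at 47 → 45 nt.
Frame +3: ACA TGG ACC AGA ACC AAA GAG CGA CCG TTC TCT TAT ATT CTC CGT AGA AAG ATG CCG TTC ATT GCC GAC AGA CTA CAT CTA CCG ACT CGG — no ATG→stop ORF.
Frame -1: GCC GAG TCG GTA GAT GTA GTC TGT CGG CAA TGA ACG GCA TCT TTC TAC GGA GAA TAT AAG AGA ACG GTC GCT CTT TGG TTC TGG TCC ATG TAG — ATG at 88, stop TAG at 91 → 6 nt.
Frame -2: CCG AGT CGG TAG ATG TAG TCT GTC GGC AAT GAA CGG CAT CTT TCT ACG GAG AAT ATA AGA GAA CGG TCG CTC TTT GGT TCT GGT CCA TGT — ATG at 14, stop TAG at 17 → 6 nt.
Frame -3: CGA GTC GGT AGA TGT AGT CTG TCG GCA ATG AAC GGC ATC TTT CTA CGG AGA ATA TAA GAG AAC GGT CGC TCT TTG GTT CTG GTC CAT GTA — ATG at 30, stop TAA at 57 → 30 nt.
Longest: frame +2, positions 5–49, 45 nt = 15 codons = 14 aa. → 45 nucleotides.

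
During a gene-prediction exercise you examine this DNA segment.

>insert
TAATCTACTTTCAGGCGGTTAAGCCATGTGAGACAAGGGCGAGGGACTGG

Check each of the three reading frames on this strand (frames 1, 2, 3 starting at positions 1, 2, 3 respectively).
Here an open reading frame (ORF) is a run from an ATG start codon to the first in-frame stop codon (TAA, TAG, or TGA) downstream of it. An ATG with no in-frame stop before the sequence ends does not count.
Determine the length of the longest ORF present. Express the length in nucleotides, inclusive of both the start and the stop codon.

Frame 1: TAA TCT ACT TTC AGG CGG TTA AGC CAT GTG AGA CAA GGG CGA GGG ACT — no ATG→stop ORF.
Frame 2: AAT CTA CTT TCA GGC GGT TAA GCC ATG TGA GAC AAG GGC GAG GGA CTG — ATG at 26, stop TGA at 29 → 6 nt.
Frame 3: ATC TAC TTT CAG GCG GTT AAG CCA TGT GAG ACA AGG GCG AGG GAC TGG — no ATG→stop ORF.
Longest: frame 2, positions 26–31, 6 nt = 2 codons = 1 aa. → 6 nucleotides.

6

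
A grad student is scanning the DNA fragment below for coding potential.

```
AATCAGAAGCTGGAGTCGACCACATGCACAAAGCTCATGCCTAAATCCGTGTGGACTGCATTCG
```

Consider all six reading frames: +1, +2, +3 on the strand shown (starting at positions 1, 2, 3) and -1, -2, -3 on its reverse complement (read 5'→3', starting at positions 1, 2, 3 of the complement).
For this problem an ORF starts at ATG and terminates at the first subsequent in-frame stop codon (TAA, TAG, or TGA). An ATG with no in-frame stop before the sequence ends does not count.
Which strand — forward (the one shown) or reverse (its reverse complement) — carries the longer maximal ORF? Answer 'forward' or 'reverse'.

reverse

Reverse complement (5'→3'): CGAATGCAGTCCACACGGATTTAGGCATGAGCTTTGTGCATGTGGTCGACTCCAGCTTCTGATT
Frame +1: AAT CAG AAG CTG GAG TCG ACC ACA TGC ACA AAG CTC ATG CCT AAA TCC GTG TGG ACT GCA TTC — no ATG→stop ORF.
Frame +2: ATC AGA AGC TGG AGT CGA CCA CAT GCA CAA AGC TCA TGC CTA AAT CCG TGT GGA CTG CAT TCG — no ATG→stop ORF.
Frame +3: TCA GAA GCT GGA GTC GAC CAC ATG CAC AAA GCT CAT GCC TAA ATC CGT GTG GAC TGC ATT — ATG at 24, stop TAA at 42 → 21 nt.
Frame -1: CGA ATG CAG TCC ACA CGG ATT TAG GCA TGA GCT TTG TGC ATG TGG TCG ACT CCA GCT TCT GAT — ATG at 4, stop TAG at 22 → 21 nt.
Frame -2: GAA TGC AGT CCA CAC GGA TTT AGG CAT GAG CTT TGT GCA TGT GGT CGA CTC CAG CTT CTG ATT — no ATG→stop ORF.
Frame -3: AAT GCA GTC CAC ACG GAT TTA GGC ATG AGC TTT GTG CAT GTG GTC GAC TCC AGC TTC TGA — ATG at 27, stop TGA at 60 → 36 nt.
Forward-strand max 21 nt; reverse-strand max 36 nt. The reverse strand has the longer ORF.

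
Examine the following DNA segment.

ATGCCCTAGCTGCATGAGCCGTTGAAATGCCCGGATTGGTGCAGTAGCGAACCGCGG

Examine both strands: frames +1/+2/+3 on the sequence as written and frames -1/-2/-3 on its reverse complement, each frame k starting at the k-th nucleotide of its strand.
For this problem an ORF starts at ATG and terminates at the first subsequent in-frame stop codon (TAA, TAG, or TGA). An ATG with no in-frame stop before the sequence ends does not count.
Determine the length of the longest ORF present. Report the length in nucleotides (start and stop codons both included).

Reverse complement (5'→3'): CCGCGGTTCGCTACTGCACCAATCCGGGCATTTCAACGGCTCATGCAGCTAGGGCAT
Frame +1: ATG CCC TAG CTG CAT GAG CCG TTG AAA TGC CCG GAT TGG TGC AGT AGC GAA CCG CGG — ATG at 1, stop TAG at 7 → 9 nt.
Frame +2: TGC CCT AGC TGC ATG AGC CGT TGA AAT GCC CGG ATT GGT GCA GTA GCG AAC CGC — ATG at 14, stop TGA at 23 → 12 nt.
Frame +3: GCC CTA GCT GCA TGA GCC GTT GAA ATG CCC GGA TTG GTG CAG TAG CGA ACC GCG — ATG at 27, stop TAG at 45 → 21 nt.
Frame -1: CCG CGG TTC GCT ACT GCA CCA ATC CGG GCA TTT CAA CGG CTC ATG CAG CTA GGG CAT — no ATG→stop ORF.
Frame -2: CGC GGT TCG CTA CTG CAC CAA TCC GGG CAT TTC AAC GGC TCA TGC AGC TAG GGC — no ATG→stop ORF.
Frame -3: GCG GTT CGC TAC TGC ACC AAT CCG GGC ATT TCA ACG GCT CAT GCA GCT AGG GCA — no ATG→stop ORF.
Longest: frame +3, positions 27–47, 21 nt = 7 codons = 6 aa. → 21 nucleotides.

21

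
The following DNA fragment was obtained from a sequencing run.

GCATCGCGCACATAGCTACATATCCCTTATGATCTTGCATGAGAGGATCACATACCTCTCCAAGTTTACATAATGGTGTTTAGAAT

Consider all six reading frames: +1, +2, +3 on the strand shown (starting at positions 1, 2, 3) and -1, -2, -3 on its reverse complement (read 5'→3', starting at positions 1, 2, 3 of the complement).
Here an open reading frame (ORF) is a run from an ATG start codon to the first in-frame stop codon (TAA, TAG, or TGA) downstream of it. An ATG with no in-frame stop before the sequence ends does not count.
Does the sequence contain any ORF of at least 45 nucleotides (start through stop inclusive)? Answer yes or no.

Reverse complement (5'→3'): ATTCTAAACACCATTATGTAAACTTGGAGAGGTATGTGATCCTCTCATGCAAGATCATAAGGGATATGTAGCTATGTGCGCGATGC
Frame +1: GCA TCG CGC ACA TAG CTA CAT ATC CCT TAT GAT CTT GCA TGA GAG GAT CAC ATA CCT CTC CAA GTT TAC ATA ATG GTG TTT AGA — no ATG→stop ORF.
Frame +2: CAT CGC GCA CAT AGC TAC ATA TCC CTT ATG ATC TTG CAT GAG AGG ATC ACA TAC CTC TCC AAG TTT ACA TAA TGG TGT TTA GAA — ATG at 29, stop TAA at 71 → 45 nt.
Frame +3: ATC GCG CAC ATA GCT ACA TAT CCC TTA TGA TCT TGC ATG AGA GGA TCA CAT ACC TCT CCA AGT TTA CAT AAT GGT GTT TAG AAT — ATG at 39, stop TAG at 81 → 45 nt.
Frame -1: ATT CTA AAC ACC ATT ATG TAA ACT TGG AGA GGT ATG TGA TCC TCT CAT GCA AGA TCA TAA GGG ATA TGT AGC TAT GTG CGC GAT — ATG at 16, stop TAA at 19 → 6 nt; ATG at 34, stop TGA at 37 → 6 nt.
Frame -2: TTC TAA ACA CCA TTA TGT AAA CTT GGA GAG GTA TGT GAT CCT CTC ATG CAA GAT CAT AAG GGA TAT GTA GCT ATG TGC GCG ATG — no ATG→stop ORF.
Frame -3: TCT AAA CAC CAT TAT GTA AAC TTG GAG AGG TAT GTG ATC CTC TCA TGC AAG ATC ATA AGG GAT ATG TAG CTA TGT GCG CGA TGC — ATG at 66, stop TAG at 69 → 6 nt.
Frame +2 has an ORF of 45 nucleotides (positions 29–73) ≥ 45, so yes.

yes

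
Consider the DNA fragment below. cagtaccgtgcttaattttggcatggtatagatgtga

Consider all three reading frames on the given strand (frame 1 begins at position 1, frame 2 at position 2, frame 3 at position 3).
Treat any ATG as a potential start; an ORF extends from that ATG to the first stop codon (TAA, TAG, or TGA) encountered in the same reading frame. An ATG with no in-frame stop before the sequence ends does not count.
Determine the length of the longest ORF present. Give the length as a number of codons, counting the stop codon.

Frame 1: CAG TAC CGT GCT TAA TTT TGG CAT GGT ATA GAT GTG — no ATG→stop ORF.
Frame 2: AGT ACC GTG CTT AAT TTT GGC ATG GTA TAG ATG TGA — ATG at 23, stop TAG at 29 → 9 nt; ATG at 32, stop TGA at 35 → 6 nt.
Frame 3: GTA CCG TGC TTA ATT TTG GCA TGG TAT AGA TGT — no ATG→stop ORF.
Longest: frame 2, positions 23–31, 9 nt = 3 codons = 2 aa. → 3 codons.

3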